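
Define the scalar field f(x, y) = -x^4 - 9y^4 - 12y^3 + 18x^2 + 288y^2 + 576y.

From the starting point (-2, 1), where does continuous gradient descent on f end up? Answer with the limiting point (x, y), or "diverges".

f is separable, so gradient descent decouples: x follows -∂f/∂x, y follows -∂f/∂y.
∂f/∂x = -4x(x - 3)(x + 3); at x=-2 this is -40, so x increases.
∂f/∂y = -36(y - 4)(y + 1)(y + 4); at y=1 this is 1080, so y decreases.
x converges to its nearest critical value 0 (a local min of the x-part); y converges to -1. The iterate converges to (0, -1).

(0, -1)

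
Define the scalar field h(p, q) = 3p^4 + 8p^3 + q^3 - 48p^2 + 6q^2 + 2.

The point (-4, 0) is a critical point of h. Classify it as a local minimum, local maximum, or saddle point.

The mixed partial ∂²h/∂p∂q is 0, so the Hessian at any point is diag(h_pp, h_qq) = diag(12(3p^2 + 4p - 8), 6(q + 2)).
At (-4, 0): H = diag(288, 12).
Both eigenvalues are positive, so H is positive definite: a local minimum.

local minimum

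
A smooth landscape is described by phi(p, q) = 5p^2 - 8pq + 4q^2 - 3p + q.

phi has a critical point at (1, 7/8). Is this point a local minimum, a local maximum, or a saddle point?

The Hessian of phi is constant: H = [[10, -8], [-8, 8]].
det(H) = 10·8 − (-8)² = 16.
det(H) > 0 and tr(H) = 18 > 0, so H is positive definite and the point is a local minimum.

local minimum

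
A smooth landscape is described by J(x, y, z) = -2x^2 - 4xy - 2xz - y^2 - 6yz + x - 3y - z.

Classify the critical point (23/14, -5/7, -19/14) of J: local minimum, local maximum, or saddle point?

The Hessian is constant: H = [[-4, -4, -2], [-4, -2, -6], [-2, -6, 0]].
Leading principal minors: Δ₁ = -4, Δ₂ = -8, Δ₃ = 56.
The minors fit neither the all-positive nor the alternating-sign pattern, so H is indefinite: a saddle point.

saddle point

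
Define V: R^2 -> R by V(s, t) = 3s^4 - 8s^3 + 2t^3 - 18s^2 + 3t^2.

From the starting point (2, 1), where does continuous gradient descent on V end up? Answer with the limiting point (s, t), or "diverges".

(3, 0)

V is separable, so gradient descent decouples: s follows -∂V/∂s, t follows -∂V/∂t.
∂V/∂s = 12s(s - 3)(s + 1); at s=2 this is -72, so s increases.
∂V/∂t = 6t(t + 1); at t=1 this is 12, so t decreases.
s converges to its nearest critical value 3 (a local min of the s-part); t converges to 0. The iterate converges to (3, 0).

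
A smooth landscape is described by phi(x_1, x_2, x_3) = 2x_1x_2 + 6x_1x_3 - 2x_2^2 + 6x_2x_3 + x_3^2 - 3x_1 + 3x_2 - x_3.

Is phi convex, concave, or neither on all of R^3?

neither

phi is quadratic, so its Hessian is the constant matrix H = [[0, 2, 6], [2, -4, 6], [6, 6, 2]].
Leading principal minors: 0, -4, 280.
Neither pattern holds ⇒ H is indefinite ⇒ neither convex nor concave.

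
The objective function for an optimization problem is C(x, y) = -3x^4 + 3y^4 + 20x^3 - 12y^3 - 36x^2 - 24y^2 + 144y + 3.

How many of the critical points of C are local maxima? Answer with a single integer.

C separates as a function of x plus a function of y, so ∇C=0 decouples.
∂C/∂x = -12x(x - 3)(x - 2) = 0 at x ∈ {0, 2, 3}; ∂C/∂y = 12(y - 3)(y - 2)(y + 2) = 0 at y ∈ {-2, 2, 3}.
The Hessian is diagonal: diag(C_xx, C_yy). Second derivatives: C_xx(0)=-72, C_xx(2)=24, C_xx(3)=-36; C_yy(-2)=240, C_yy(2)=-48, C_yy(3)=60.
Local maxima occur where both diagonal entries negative: (0, 2), (3, 2). Count: 2.

2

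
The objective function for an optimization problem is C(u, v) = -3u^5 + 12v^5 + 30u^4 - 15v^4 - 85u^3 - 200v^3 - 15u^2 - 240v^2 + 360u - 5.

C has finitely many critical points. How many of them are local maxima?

4

C separates as a function of u plus a function of v, so ∇C=0 decouples.
∂C/∂u = -15(u - 4)(u - 3)(u - 2)(u + 1) = 0 at u ∈ {-1, 2, 3, 4}; ∂C/∂v = 60v(v - 4)(v + 1)(v + 2) = 0 at v ∈ {-2, -1, 0, 4}.
The Hessian is diagonal: diag(C_uu, C_vv). Second derivatives: C_uu(-1)=900, C_uu(2)=-90, C_uu(3)=60, C_uu(4)=-150; C_vv(-2)=-720, C_vv(-1)=300, C_vv(0)=-480, C_vv(4)=7200.
Local maxima occur where both diagonal entries negative: (2, -2), (2, 0), (4, -2), (4, 0). Count: 4.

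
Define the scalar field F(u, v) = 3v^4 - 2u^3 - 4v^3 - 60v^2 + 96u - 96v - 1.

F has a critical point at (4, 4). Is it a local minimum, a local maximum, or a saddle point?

The mixed partial ∂²F/∂u∂v is 0, so the Hessian at any point is diag(F_uu, F_vv) = diag(-12u, 12(3v^2 - 2v - 10)).
At (4, 4): H = diag(-48, 360).
The eigenvalues have opposite signs, so H is indefinite: a saddle point.

saddle point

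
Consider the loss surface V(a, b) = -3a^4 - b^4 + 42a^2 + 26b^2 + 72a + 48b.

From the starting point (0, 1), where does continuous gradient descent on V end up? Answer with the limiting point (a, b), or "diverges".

(-1, -1)

V is separable, so gradient descent decouples: a follows -∂V/∂a, b follows -∂V/∂b.
∂V/∂a = -12(a - 3)(a + 1)(a + 2); at a=0 this is 72, so a decreases.
∂V/∂b = -4(b - 4)(b + 1)(b + 3); at b=1 this is 96, so b decreases.
a converges to its nearest critical value -1 (a local min of the a-part); b converges to -1. The iterate converges to (-1, -1).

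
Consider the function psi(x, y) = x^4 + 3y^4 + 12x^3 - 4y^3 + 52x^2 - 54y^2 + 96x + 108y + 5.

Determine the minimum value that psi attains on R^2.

psi(x,y) separates as P(x) + Q(y) + 5, so its minimum is min P + min Q + 5.
P'(x) = 4(x + 2)(x + 3)(x + 4) vanishes at x ∈ {-4, -3, -2}; Q'(y) = 12(y - 3)(y - 1)(y + 3) vanishes at y ∈ {-3, 1, 3}.
Local minima of P (where P''>0): P(-4)=-64, P(-2)=-64. Local minima of Q: Q(-3)=-459, Q(3)=-27.
So the global minimum of psi is P(-4) + Q(-3) + 5 = -64 − 459 + 5 = -518, attained at (-4, -3).

-518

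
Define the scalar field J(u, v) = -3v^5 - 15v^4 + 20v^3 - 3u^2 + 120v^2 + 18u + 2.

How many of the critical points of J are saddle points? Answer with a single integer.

J separates as a function of u plus a function of v, so ∇J=0 decouples.
∂J/∂u = -6(u - 3) = 0 at u ∈ {3}; ∂J/∂v = -15v(v - 2)(v + 2)(v + 4) = 0 at v ∈ {-4, -2, 0, 2}.
The Hessian is diagonal: diag(J_uu, J_vv). Second derivatives: J_uu(3)=-6; J_vv(-4)=720, J_vv(-2)=-240, J_vv(0)=240, J_vv(2)=-720.
Saddle points occur where the two diagonal entries have opposite signs: (3, -4), (3, 0). Count: 2.

2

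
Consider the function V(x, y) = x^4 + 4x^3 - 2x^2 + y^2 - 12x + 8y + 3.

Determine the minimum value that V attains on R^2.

-22

V(x,y) separates as P(x) + Q(y) + 3, so its minimum is min P + min Q + 3.
P'(x) = 4(x - 1)(x + 1)(x + 3) vanishes at x ∈ {-3, -1, 1}; Q'(y) = 2y + 8 vanishes at y ∈ {-4}.
Local minima of P (where P''>0): P(-3)=-9, P(1)=-9. Local minima of Q: Q(-4)=-16.
So the global minimum of V is P(-3) + Q(-4) + 3 = -9 − 16 + 3 = -22, attained at (-3, -4).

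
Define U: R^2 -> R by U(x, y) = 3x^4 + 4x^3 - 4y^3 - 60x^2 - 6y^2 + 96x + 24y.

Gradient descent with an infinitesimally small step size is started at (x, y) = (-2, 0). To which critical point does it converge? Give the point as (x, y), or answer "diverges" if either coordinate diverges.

(-4, -2)

U is separable, so gradient descent decouples: x follows -∂U/∂x, y follows -∂U/∂y.
∂U/∂x = 12(x - 2)(x - 1)(x + 4); at x=-2 this is 288, so x decreases.
∂U/∂y = -12(y - 1)(y + 2); at y=0 this is 24, so y decreases.
x converges to its nearest critical value -4 (a local min of the x-part); y converges to -2. The iterate converges to (-4, -2).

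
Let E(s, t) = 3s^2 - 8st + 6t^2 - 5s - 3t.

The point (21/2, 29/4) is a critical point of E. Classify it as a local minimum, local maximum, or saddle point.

The Hessian of E is constant: H = [[6, -8], [-8, 12]].
det(H) = 6·12 − (-8)² = 8.
det(H) > 0 and tr(H) = 18 > 0, so H is positive definite and the point is a local minimum.

local minimum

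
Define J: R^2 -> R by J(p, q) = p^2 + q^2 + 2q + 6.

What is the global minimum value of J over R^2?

5

J(p,q) separates as A(p) + B(q) + 6, so its minimum is min A + min B + 6.
A'(p) = 2p vanishes at p ∈ {0}; B'(q) = 2q + 2 vanishes at q ∈ {-1}.
Local minima of A (where A''>0): A(0)=0. Local minima of B: B(-1)=-1.
So the global minimum of J is A(0) + B(-1) + 6 = 0 − 1 + 6 = 5, attained at (0, -1).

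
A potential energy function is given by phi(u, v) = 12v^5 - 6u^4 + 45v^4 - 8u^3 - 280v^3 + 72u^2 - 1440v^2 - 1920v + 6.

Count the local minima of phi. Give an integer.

2

phi separates as a function of u plus a function of v, so ∇phi=0 decouples.
∂phi/∂u = -24u(u - 2)(u + 3) = 0 at u ∈ {-3, 0, 2}; ∂phi/∂v = 60(v - 4)(v + 1)(v + 2)(v + 4) = 0 at v ∈ {-4, -2, -1, 4}.
The Hessian is diagonal: diag(phi_uu, phi_vv). Second derivatives: phi_uu(-3)=-360, phi_uu(0)=144, phi_uu(2)=-240; phi_vv(-4)=-2880, phi_vv(-2)=720, phi_vv(-1)=-900, phi_vv(4)=14400.
Local minima occur where both diagonal entries positive: (0, -2), (0, 4). Count: 2.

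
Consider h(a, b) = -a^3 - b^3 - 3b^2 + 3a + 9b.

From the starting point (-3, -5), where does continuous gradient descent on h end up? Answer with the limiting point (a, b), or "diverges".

(-1, -3)

h is separable, so gradient descent decouples: a follows -∂h/∂a, b follows -∂h/∂b.
∂h/∂a = -3(a - 1)(a + 1); at a=-3 this is -24, so a increases.
∂h/∂b = -3(b - 1)(b + 3); at b=-5 this is -36, so b increases.
a converges to its nearest critical value -1 (a local min of the a-part); b converges to -3. The iterate converges to (-1, -3).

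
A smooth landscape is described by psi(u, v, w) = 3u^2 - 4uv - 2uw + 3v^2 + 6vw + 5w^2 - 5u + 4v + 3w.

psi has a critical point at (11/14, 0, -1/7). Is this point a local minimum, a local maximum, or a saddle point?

The Hessian is constant: H = [[6, -4, -2], [-4, 6, 6], [-2, 6, 10]].
Leading principal minors: Δ₁ = 6, Δ₂ = 20, Δ₃ = 56.
All leading minors are positive, so H is positive definite: a local minimum.

local minimum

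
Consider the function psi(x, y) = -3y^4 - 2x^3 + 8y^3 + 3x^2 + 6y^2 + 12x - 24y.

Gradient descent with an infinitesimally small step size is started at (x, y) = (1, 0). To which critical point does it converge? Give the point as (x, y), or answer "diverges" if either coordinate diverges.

(-1, 1)

psi is separable, so gradient descent decouples: x follows -∂psi/∂x, y follows -∂psi/∂y.
∂psi/∂x = -6(x - 2)(x + 1); at x=1 this is 12, so x decreases.
∂psi/∂y = -12(y - 2)(y - 1)(y + 1); at y=0 this is -24, so y increases.
x converges to its nearest critical value -1 (a local min of the x-part); y converges to 1. The iterate converges to (-1, 1).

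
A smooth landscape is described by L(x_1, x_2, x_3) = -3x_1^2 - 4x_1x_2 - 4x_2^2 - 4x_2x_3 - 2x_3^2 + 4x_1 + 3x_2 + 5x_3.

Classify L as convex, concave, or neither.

L is quadratic, so its Hessian is the constant matrix H = [[-6, -4, 0], [-4, -8, -4], [0, -4, -4]].
Leading principal minors: -6, 32, -32.
Signs alternate −, +, − ⇒ H ≺ 0 ⇒ concave.

concave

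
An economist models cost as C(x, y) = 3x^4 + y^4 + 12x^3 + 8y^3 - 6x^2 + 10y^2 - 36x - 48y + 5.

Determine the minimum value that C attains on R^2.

-51

C(x,y) separates as P(x) + Q(y) + 5, so its minimum is min P + min Q + 5.
P'(x) = 12(x - 1)(x + 1)(x + 3) vanishes at x ∈ {-3, -1, 1}; Q'(y) = 4(y - 1)(y + 3)(y + 4) vanishes at y ∈ {-4, -3, 1}.
Local minima of P (where P''>0): P(-3)=-27, P(1)=-27. Local minima of Q: Q(-4)=96, Q(1)=-29.
So the global minimum of C is P(-3) + Q(1) + 5 = -27 − 29 + 5 = -51, attained at (-3, 1).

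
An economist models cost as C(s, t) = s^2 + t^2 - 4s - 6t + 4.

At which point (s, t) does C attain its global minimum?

(2, 3)

C(s,t) separates as P(s) + Q(t) + 4, so its minimum is min P + min Q + 4.
P'(s) = 2s - 4 vanishes at s ∈ {2}; Q'(t) = 2(t - 3) vanishes at t ∈ {3}.
Local minima of P (where P''>0): P(2)=-4. Local minima of Q: Q(3)=-9.
So the global minimum of C is P(2) + Q(3) + 4 = -4 − 9 + 4 = -9, attained at (2, 3).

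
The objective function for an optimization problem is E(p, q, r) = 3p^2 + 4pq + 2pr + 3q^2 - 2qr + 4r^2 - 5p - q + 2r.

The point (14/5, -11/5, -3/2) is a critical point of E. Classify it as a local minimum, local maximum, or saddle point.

The Hessian is constant: H = [[6, 4, 2], [4, 6, -2], [2, -2, 8]].
Leading principal minors: Δ₁ = 6, Δ₂ = 20, Δ₃ = 80.
All leading minors are positive, so H is positive definite: a local minimum.

local minimum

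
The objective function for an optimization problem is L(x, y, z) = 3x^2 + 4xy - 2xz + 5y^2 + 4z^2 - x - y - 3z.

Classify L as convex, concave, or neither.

L is quadratic, so its Hessian is the constant matrix H = [[6, 4, -2], [4, 10, 0], [-2, 0, 8]].
Leading principal minors: 6, 44, 312.
All positive ⇒ H ≻ 0 ⇒ convex.

convex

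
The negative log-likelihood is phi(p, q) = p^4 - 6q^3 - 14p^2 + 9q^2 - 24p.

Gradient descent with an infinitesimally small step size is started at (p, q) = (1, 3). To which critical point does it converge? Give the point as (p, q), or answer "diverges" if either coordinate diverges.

phi is separable, so gradient descent decouples: p follows -∂phi/∂p, q follows -∂phi/∂q.
∂phi/∂p = 4(p - 3)(p + 1)(p + 2); at p=1 this is -48, so p increases.
∂phi/∂q = -18q(q - 1); at q=3 this is -108, so q increases.
The q-coordinate has no critical point in that direction and runs off to infinity.

diverges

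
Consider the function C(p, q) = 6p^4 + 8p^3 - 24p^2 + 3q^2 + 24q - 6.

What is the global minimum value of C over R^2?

-118

C(p,q) separates as A(p) + B(q) − 6, so its minimum is min A + min B − 6.
A'(p) = 24p(p - 1)(p + 2) vanishes at p ∈ {-2, 0, 1}; B'(q) = 6q + 24 vanishes at q ∈ {-4}.
Local minima of A (where A''>0): A(-2)=-64, A(1)=-10. Local minima of B: B(-4)=-48.
So the global minimum of C is A(-2) + B(-4) − 6 = -64 − 48 − 6 = -118, attained at (-2, -4).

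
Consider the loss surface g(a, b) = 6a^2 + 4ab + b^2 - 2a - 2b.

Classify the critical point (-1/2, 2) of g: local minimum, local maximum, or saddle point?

local minimum

The Hessian of g is constant: H = [[12, 4], [4, 2]].
det(H) = 12·2 − 4² = 8.
det(H) > 0 and tr(H) = 14 > 0, so H is positive definite and the point is a local minimum.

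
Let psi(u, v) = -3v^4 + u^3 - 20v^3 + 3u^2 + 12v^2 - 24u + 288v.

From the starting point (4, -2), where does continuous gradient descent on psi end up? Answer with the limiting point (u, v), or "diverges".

psi is separable, so gradient descent decouples: u follows -∂psi/∂u, v follows -∂psi/∂v.
∂psi/∂u = 3(u - 2)(u + 4); at u=4 this is 48, so u decreases.
∂psi/∂v = -12(v - 2)(v + 3)(v + 4); at v=-2 this is 96, so v decreases.
u converges to its nearest critical value 2 (a local min of the u-part); v converges to -3. The iterate converges to (2, -3).

(2, -3)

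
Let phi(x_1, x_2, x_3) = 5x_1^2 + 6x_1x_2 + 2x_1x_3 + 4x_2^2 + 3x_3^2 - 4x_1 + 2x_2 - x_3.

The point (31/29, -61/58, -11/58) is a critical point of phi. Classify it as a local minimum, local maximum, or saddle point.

The Hessian is constant: H = [[10, 6, 2], [6, 8, 0], [2, 0, 6]].
Leading principal minors: Δ₁ = 10, Δ₂ = 44, Δ₃ = 232.
All leading minors are positive, so H is positive definite: a local minimum.

local minimum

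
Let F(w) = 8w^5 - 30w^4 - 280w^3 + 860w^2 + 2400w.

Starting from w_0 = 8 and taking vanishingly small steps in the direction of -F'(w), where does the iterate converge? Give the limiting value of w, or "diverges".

5

F'(w) = 40(w - 5)(w - 3)(w + 1)(w + 4), so F'(8) = 64800.
Gradient descent moves in the -F' direction, i.e. w is decreasing.
The nearest critical point in that direction is w = 5, where F'' = 4320 > 0 (a local minimum). The iterate converges there.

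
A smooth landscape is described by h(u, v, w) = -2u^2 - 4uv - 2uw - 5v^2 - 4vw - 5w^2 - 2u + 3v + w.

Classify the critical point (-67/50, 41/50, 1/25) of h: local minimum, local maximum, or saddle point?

The Hessian is constant: H = [[-4, -4, -2], [-4, -10, -4], [-2, -4, -10]].
Leading principal minors: Δ₁ = -4, Δ₂ = 24, Δ₃ = -200.
The minors alternate sign starting negative (−, +, −), so H is negative definite: a local maximum.

local maximum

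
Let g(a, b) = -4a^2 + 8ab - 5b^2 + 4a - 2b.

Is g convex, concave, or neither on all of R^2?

concave

g is quadratic, so its Hessian is the constant matrix H = [[-8, 8], [8, -10]].
det(H) = 16, tr(H) = -18.
det(H) > 0 and tr(H) < 0, so H is negative definite everywhere: concave.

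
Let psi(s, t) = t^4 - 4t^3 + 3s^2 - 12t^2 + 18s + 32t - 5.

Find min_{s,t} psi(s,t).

psi(s,t) separates as P(s) + Q(t) − 5, so its minimum is min P + min Q − 5.
P'(s) = 6s + 18 vanishes at s ∈ {-3}; Q'(t) = 4(t - 4)(t - 1)(t + 2) vanishes at t ∈ {-2, 1, 4}.
Local minima of P (where P''>0): P(-3)=-27. Local minima of Q: Q(-2)=-64, Q(4)=-64.
So the global minimum of psi is P(-3) + Q(-2) − 5 = -27 − 64 − 5 = -96, attained at (-3, -2).

-96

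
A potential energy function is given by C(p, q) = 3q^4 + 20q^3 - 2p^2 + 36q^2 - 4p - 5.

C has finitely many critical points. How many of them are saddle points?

C separates as a function of p plus a function of q, so ∇C=0 decouples.
∂C/∂p = -4(p + 1) = 0 at p ∈ {-1}; ∂C/∂q = 12q(q + 2)(q + 3) = 0 at q ∈ {-3, -2, 0}.
The Hessian is diagonal: diag(C_pp, C_qq). Second derivatives: C_pp(-1)=-4; C_qq(-3)=36, C_qq(-2)=-24, C_qq(0)=72.
Saddle points occur where the two diagonal entries have opposite signs: (-1, -3), (-1, 0). Count: 2.

2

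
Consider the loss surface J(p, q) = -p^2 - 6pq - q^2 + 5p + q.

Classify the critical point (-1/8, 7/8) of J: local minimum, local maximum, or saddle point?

The Hessian of J is constant: H = [[-2, -6], [-6, -2]].
det(H) = (-2)·(-2) − (-6)² = -32.
Since det(H) < 0, H is indefinite and the critical point is a saddle point.

saddle point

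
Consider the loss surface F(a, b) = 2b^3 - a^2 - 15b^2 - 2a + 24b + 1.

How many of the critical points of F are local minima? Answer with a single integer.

F separates as a function of a plus a function of b, so ∇F=0 decouples.
∂F/∂a = -2(a + 1) = 0 at a ∈ {-1}; ∂F/∂b = 6(b - 4)(b - 1) = 0 at b ∈ {1, 4}.
The Hessian is diagonal: diag(F_aa, F_bb). Second derivatives: F_aa(-1)=-2; F_bb(1)=-18, F_bb(4)=18.
Local minima occur where both diagonal entries positive: none. Count: 0.

0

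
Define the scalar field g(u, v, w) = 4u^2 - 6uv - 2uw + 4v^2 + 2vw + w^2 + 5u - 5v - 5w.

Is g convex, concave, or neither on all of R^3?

g is quadratic, so its Hessian is the constant matrix H = [[8, -6, -2], [-6, 8, 2], [-2, 2, 2]].
Leading principal minors: 8, 28, 40.
All positive ⇒ H ≻ 0 ⇒ convex.

convex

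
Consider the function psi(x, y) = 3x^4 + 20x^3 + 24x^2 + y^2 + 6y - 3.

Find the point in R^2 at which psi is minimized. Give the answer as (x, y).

psi(x,y) separates as P(x) + Q(y) − 3, so its minimum is min P + min Q − 3.
P'(x) = 12x(x + 1)(x + 4) vanishes at x ∈ {-4, -1, 0}; Q'(y) = 2y + 6 vanishes at y ∈ {-3}.
Local minima of P (where P''>0): P(-4)=-128, P(0)=0. Local minima of Q: Q(-3)=-9.
So the global minimum of psi is P(-4) + Q(-3) − 3 = -128 − 9 − 3 = -140, attained at (-4, -3).

(-4, -3)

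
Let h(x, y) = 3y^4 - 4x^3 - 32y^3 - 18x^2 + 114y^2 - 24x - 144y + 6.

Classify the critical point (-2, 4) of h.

local minimum

The mixed partial ∂²h/∂x∂y is 0, so the Hessian at any point is diag(h_xx, h_yy) = diag(-12(2x + 3), 12(3y^2 - 16y + 19)).
At (-2, 4): H = diag(12, 36).
Both eigenvalues are positive, so H is positive definite: a local minimum.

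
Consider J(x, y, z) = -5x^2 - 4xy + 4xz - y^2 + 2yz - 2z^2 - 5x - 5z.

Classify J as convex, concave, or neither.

J is quadratic, so its Hessian is the constant matrix H = [[-10, -4, 4], [-4, -2, 2], [4, 2, -4]].
Leading principal minors: -10, 4, -8.
Signs alternate −, +, − ⇒ H ≺ 0 ⇒ concave.

concave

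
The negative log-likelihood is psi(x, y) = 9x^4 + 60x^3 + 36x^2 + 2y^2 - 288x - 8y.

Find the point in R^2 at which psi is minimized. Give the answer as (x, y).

psi(x,y) separates as P(x) + Q(y), so its minimum is min P + min Q.
P'(x) = 36(x - 1)(x + 2)(x + 4) vanishes at x ∈ {-4, -2, 1}; Q'(y) = 4y - 8 vanishes at y ∈ {2}.
Local minima of P (where P''>0): P(-4)=192, P(1)=-183. Local minima of Q: Q(2)=-8.
So the global minimum of psi is P(1) + Q(2) = -183 − 8 = -191, attained at (1, 2).

(1, 2)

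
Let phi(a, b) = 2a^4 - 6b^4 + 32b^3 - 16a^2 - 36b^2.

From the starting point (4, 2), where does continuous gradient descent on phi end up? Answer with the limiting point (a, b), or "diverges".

(2, 1)

phi is separable, so gradient descent decouples: a follows -∂phi/∂a, b follows -∂phi/∂b.
∂phi/∂a = 8a(a - 2)(a + 2); at a=4 this is 384, so a decreases.
∂phi/∂b = -24b(b - 3)(b - 1); at b=2 this is 48, so b decreases.
a converges to its nearest critical value 2 (a local min of the a-part); b converges to 1. The iterate converges to (2, 1).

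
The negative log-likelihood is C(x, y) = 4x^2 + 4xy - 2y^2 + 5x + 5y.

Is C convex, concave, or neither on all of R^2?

neither

C is quadratic, so its Hessian is the constant matrix H = [[8, 4], [4, -4]].
det(H) = -48, tr(H) = 4.
det(H) < 0, so H is indefinite: neither convex nor concave.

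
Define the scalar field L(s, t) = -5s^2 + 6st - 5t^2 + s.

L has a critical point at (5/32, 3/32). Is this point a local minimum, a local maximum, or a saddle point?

local maximum

The Hessian of L is constant: H = [[-10, 6], [6, -10]].
det(H) = (-10)·(-10) − 6² = 64.
det(H) > 0 and tr(H) = -20 < 0, so H is negative definite and the point is a local maximum.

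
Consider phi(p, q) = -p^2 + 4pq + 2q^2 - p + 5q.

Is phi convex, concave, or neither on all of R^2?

neither

phi is quadratic, so its Hessian is the constant matrix H = [[-2, 4], [4, 4]].
det(H) = -24, tr(H) = 2.
det(H) < 0, so H is indefinite: neither convex nor concave.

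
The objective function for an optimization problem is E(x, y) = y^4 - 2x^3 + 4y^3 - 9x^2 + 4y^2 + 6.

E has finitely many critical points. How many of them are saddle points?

E separates as a function of x plus a function of y, so ∇E=0 decouples.
∂E/∂x = -6x(x + 3) = 0 at x ∈ {-3, 0}; ∂E/∂y = 4y(y + 1)(y + 2) = 0 at y ∈ {-2, -1, 0}.
The Hessian is diagonal: diag(E_xx, E_yy). Second derivatives: E_xx(-3)=18, E_xx(0)=-18; E_yy(-2)=8, E_yy(-1)=-4, E_yy(0)=8.
Saddle points occur where the two diagonal entries have opposite signs: (-3, -1), (0, -2), (0, 0). Count: 3.

3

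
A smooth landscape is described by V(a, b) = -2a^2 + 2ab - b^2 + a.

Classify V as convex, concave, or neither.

concave

V is quadratic, so its Hessian is the constant matrix H = [[-4, 2], [2, -2]].
det(H) = 4, tr(H) = -6.
det(H) > 0 and tr(H) < 0, so H is negative definite everywhere: concave.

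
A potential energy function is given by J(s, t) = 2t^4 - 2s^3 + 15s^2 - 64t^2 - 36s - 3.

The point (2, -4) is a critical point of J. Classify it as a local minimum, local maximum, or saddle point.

local minimum

The mixed partial ∂²J/∂s∂t is 0, so the Hessian at any point is diag(J_ss, J_tt) = diag(6(-2s + 5), 8(3t^2 - 16)).
At (2, -4): H = diag(6, 256).
Both eigenvalues are positive, so H is positive definite: a local minimum.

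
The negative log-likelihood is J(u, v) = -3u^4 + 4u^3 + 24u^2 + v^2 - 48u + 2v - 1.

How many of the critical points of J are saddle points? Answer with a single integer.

2

J separates as a function of u plus a function of v, so ∇J=0 decouples.
∂J/∂u = -12(u - 2)(u - 1)(u + 2) = 0 at u ∈ {-2, 1, 2}; ∂J/∂v = 2(v + 1) = 0 at v ∈ {-1}.
The Hessian is diagonal: diag(J_uu, J_vv). Second derivatives: J_uu(-2)=-144, J_uu(1)=36, J_uu(2)=-48; J_vv(-1)=2.
Saddle points occur where the two diagonal entries have opposite signs: (-2, -1), (2, -1). Count: 2.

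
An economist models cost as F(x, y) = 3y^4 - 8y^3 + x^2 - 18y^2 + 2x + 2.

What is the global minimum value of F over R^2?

F(x,y) separates as P(x) + Q(y) + 2, so its minimum is min P + min Q + 2.
P'(x) = 2x + 2 vanishes at x ∈ {-1}; Q'(y) = 12y(y - 3)(y + 1) vanishes at y ∈ {-1, 0, 3}.
Local minima of P (where P''>0): P(-1)=-1. Local minima of Q: Q(-1)=-7, Q(3)=-135.
So the global minimum of F is P(-1) + Q(3) + 2 = -1 − 135 + 2 = -134, attained at (-1, 3).

-134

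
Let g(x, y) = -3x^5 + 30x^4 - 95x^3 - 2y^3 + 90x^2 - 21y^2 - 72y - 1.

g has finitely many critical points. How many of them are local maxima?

2

g separates as a function of x plus a function of y, so ∇g=0 decouples.
∂g/∂x = -15x(x - 4)(x - 3)(x - 1) = 0 at x ∈ {0, 1, 3, 4}; ∂g/∂y = -6(y + 3)(y + 4) = 0 at y ∈ {-4, -3}.
The Hessian is diagonal: diag(g_xx, g_yy). Second derivatives: g_xx(0)=180, g_xx(1)=-90, g_xx(3)=90, g_xx(4)=-180; g_yy(-4)=6, g_yy(-3)=-6.
Local maxima occur where both diagonal entries negative: (1, -3), (4, -3). Count: 2.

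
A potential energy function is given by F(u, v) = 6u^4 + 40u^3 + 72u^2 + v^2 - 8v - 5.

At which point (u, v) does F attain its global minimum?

F(u,v) separates as P(u) + Q(v) − 5, so its minimum is min P + min Q − 5.
P'(u) = 24u(u + 2)(u + 3) vanishes at u ∈ {-3, -2, 0}; Q'(v) = 2v - 8 vanishes at v ∈ {4}.
Local minima of P (where P''>0): P(-3)=54, P(0)=0. Local minima of Q: Q(4)=-16.
So the global minimum of F is P(0) + Q(4) − 5 = 0 − 16 − 5 = -21, attained at (0, 4).

(0, 4)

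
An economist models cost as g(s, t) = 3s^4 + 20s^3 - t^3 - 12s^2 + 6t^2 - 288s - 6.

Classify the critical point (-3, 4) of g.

local maximum

The mixed partial ∂²g/∂s∂t is 0, so the Hessian at any point is diag(g_ss, g_tt) = diag(12(3s^2 + 10s - 2), 6(-t + 2)).
At (-3, 4): H = diag(-60, -12).
Both eigenvalues are negative, so H is negative definite: a local maximum.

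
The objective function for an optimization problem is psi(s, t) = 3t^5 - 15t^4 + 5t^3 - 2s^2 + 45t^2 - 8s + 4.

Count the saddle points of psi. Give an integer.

psi separates as a function of s plus a function of t, so ∇psi=0 decouples.
∂psi/∂s = -4(s + 2) = 0 at s ∈ {-2}; ∂psi/∂t = 15t(t - 3)(t - 2)(t + 1) = 0 at t ∈ {-1, 0, 2, 3}.
The Hessian is diagonal: diag(psi_ss, psi_tt). Second derivatives: psi_ss(-2)=-4; psi_tt(-1)=-180, psi_tt(0)=90, psi_tt(2)=-90, psi_tt(3)=180.
Saddle points occur where the two diagonal entries have opposite signs: (-2, 0), (-2, 3). Count: 2.

2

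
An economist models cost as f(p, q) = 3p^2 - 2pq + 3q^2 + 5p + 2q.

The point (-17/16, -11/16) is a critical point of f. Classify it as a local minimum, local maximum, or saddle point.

local minimum

The Hessian of f is constant: H = [[6, -2], [-2, 6]].
det(H) = 6·6 − (-2)² = 32.
det(H) > 0 and tr(H) = 12 > 0, so H is positive definite and the point is a local minimum.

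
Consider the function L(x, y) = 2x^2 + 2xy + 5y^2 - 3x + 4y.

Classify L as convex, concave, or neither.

convex

L is quadratic, so its Hessian is the constant matrix H = [[4, 2], [2, 10]].
det(H) = 36, tr(H) = 14.
det(H) > 0 and tr(H) > 0, so H is positive definite everywhere: convex.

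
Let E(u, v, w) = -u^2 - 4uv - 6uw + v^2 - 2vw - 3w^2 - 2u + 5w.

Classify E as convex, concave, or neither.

E is quadratic, so its Hessian is the constant matrix H = [[-2, -4, -6], [-4, 2, -2], [-6, -2, -6]].
Leading principal minors: -2, -20, -40.
Neither pattern holds ⇒ H is indefinite ⇒ neither convex nor concave.

neither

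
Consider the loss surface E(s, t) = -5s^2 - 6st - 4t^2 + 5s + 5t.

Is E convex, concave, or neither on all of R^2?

concave

E is quadratic, so its Hessian is the constant matrix H = [[-10, -6], [-6, -8]].
det(H) = 44, tr(H) = -18.
det(H) > 0 and tr(H) < 0, so H is negative definite everywhere: concave.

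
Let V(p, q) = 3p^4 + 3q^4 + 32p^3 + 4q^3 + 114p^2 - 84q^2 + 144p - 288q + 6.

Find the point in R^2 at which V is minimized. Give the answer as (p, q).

(-1, 4)

V(p,q) separates as A(p) + B(q) + 6, so its minimum is min A + min B + 6.
A'(p) = 12(p + 1)(p + 3)(p + 4) vanishes at p ∈ {-4, -3, -1}; B'(q) = 12(q - 4)(q + 2)(q + 3) vanishes at q ∈ {-3, -2, 4}.
Local minima of A (where A''>0): A(-4)=-32, A(-1)=-59. Local minima of B: B(-3)=243, B(4)=-1472.
So the global minimum of V is A(-1) + B(4) + 6 = -59 − 1472 + 6 = -1525, attained at (-1, 4).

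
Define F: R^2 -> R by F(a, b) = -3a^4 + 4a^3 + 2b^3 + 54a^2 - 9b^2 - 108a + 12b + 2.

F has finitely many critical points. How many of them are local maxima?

F separates as a function of a plus a function of b, so ∇F=0 decouples.
∂F/∂a = -12(a - 3)(a - 1)(a + 3) = 0 at a ∈ {-3, 1, 3}; ∂F/∂b = 6(b - 2)(b - 1) = 0 at b ∈ {1, 2}.
The Hessian is diagonal: diag(F_aa, F_bb). Second derivatives: F_aa(-3)=-288, F_aa(1)=96, F_aa(3)=-144; F_bb(1)=-6, F_bb(2)=6.
Local maxima occur where both diagonal entries negative: (-3, 1), (3, 1). Count: 2.

2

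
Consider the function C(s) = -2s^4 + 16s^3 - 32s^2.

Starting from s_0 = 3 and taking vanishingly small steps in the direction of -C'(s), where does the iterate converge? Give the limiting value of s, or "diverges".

C'(s) = -8s(s - 4)(s - 2), so C'(3) = 24.
Gradient descent moves in the -C' direction, i.e. s is decreasing.
The nearest critical point in that direction is s = 2, where C'' = 32 > 0 (a local minimum). The iterate converges there.

2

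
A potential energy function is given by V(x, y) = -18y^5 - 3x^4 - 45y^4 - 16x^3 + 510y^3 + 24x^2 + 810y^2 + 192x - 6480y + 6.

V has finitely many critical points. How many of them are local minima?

2

V separates as a function of x plus a function of y, so ∇V=0 decouples.
∂V/∂x = -12(x - 2)(x + 2)(x + 4) = 0 at x ∈ {-4, -2, 2}; ∂V/∂y = -90(y - 3)(y - 2)(y + 3)(y + 4) = 0 at y ∈ {-4, -3, 2, 3}.
The Hessian is diagonal: diag(V_xx, V_yy). Second derivatives: V_xx(-4)=-144, V_xx(-2)=96, V_xx(2)=-288; V_yy(-4)=3780, V_yy(-3)=-2700, V_yy(2)=2700, V_yy(3)=-3780.
Local minima occur where both diagonal entries positive: (-2, -4), (-2, 2). Count: 2.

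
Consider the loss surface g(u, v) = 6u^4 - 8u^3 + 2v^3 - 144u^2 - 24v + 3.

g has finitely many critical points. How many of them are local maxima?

1

g separates as a function of u plus a function of v, so ∇g=0 decouples.
∂g/∂u = 24u(u - 4)(u + 3) = 0 at u ∈ {-3, 0, 4}; ∂g/∂v = 6(v - 2)(v + 2) = 0 at v ∈ {-2, 2}.
The Hessian is diagonal: diag(g_uu, g_vv). Second derivatives: g_uu(-3)=504, g_uu(0)=-288, g_uu(4)=672; g_vv(-2)=-24, g_vv(2)=24.
Local maxima occur where both diagonal entries negative: (0, -2). Count: 1.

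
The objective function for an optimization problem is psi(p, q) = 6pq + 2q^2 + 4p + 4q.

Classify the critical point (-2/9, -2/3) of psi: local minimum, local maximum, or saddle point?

saddle point

The Hessian of psi is constant: H = [[0, 6], [6, 4]].
det(H) = 0·4 − 6² = -36.
Since det(H) < 0, H is indefinite and the critical point is a saddle point.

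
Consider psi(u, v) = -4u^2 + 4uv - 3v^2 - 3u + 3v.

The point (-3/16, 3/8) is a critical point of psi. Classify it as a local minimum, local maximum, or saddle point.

local maximum

The Hessian of psi is constant: H = [[-8, 4], [4, -6]].
det(H) = (-8)·(-6) − 4² = 32.
det(H) > 0 and tr(H) = -14 < 0, so H is negative definite and the point is a local maximum.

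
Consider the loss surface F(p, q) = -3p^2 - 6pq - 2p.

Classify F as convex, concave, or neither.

F is quadratic, so its Hessian is the constant matrix H = [[-6, -6], [-6, 0]].
det(H) = -36, tr(H) = -6.
det(H) < 0, so H is indefinite: neither convex nor concave.

neither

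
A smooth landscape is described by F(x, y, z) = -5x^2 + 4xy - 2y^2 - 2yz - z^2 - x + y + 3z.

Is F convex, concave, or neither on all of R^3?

F is quadratic, so its Hessian is the constant matrix H = [[-10, 4, 0], [4, -4, -2], [0, -2, -2]].
Leading principal minors: -10, 24, -8.
Signs alternate −, +, − ⇒ H ≺ 0 ⇒ concave.

concave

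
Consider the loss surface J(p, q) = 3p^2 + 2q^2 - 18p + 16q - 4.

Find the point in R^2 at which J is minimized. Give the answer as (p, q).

(3, -4)

J(p,q) separates as A(p) + B(q) − 4, so its minimum is min A + min B − 4.
A'(p) = 6p - 18 vanishes at p ∈ {3}; B'(q) = 4q + 16 vanishes at q ∈ {-4}.
Local minima of A (where A''>0): A(3)=-27. Local minima of B: B(-4)=-32.
So the global minimum of J is A(3) + B(-4) − 4 = -27 − 32 − 4 = -63, attained at (3, -4).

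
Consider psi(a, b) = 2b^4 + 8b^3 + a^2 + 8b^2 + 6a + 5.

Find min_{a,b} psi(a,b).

psi(a,b) separates as P(a) + Q(b) + 5, so its minimum is min P + min Q + 5.
P'(a) = 2a + 6 vanishes at a ∈ {-3}; Q'(b) = 8b(b + 1)(b + 2) vanishes at b ∈ {-2, -1, 0}.
Local minima of P (where P''>0): P(-3)=-9. Local minima of Q: Q(-2)=0, Q(0)=0.
So the global minimum of psi is P(-3) + Q(-2) + 5 = -9 + 0 + 5 = -4, attained at (-3, -2).

-4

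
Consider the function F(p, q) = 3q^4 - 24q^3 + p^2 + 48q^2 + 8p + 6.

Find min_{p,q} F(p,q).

-10

F(p,q) separates as A(p) + B(q) + 6, so its minimum is min A + min B + 6.
A'(p) = 2p + 8 vanishes at p ∈ {-4}; B'(q) = 12q(q - 4)(q - 2) vanishes at q ∈ {0, 2, 4}.
Local minima of A (where A''>0): A(-4)=-16. Local minima of B: B(0)=0, B(4)=0.
So the global minimum of F is A(-4) + B(0) + 6 = -16 + 0 + 6 = -10, attained at (-4, 0).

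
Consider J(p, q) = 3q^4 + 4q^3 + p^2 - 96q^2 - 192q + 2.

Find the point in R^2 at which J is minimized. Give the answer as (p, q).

J(p,q) separates as A(p) + B(q) + 2, so its minimum is min A + min B + 2.
A'(p) = 2p vanishes at p ∈ {0}; B'(q) = 12(q - 4)(q + 1)(q + 4) vanishes at q ∈ {-4, -1, 4}.
Local minima of A (where A''>0): A(0)=0. Local minima of B: B(-4)=-256, B(4)=-1280.
So the global minimum of J is A(0) + B(4) + 2 = 0 − 1280 + 2 = -1278, attained at (0, 4).

(0, 4)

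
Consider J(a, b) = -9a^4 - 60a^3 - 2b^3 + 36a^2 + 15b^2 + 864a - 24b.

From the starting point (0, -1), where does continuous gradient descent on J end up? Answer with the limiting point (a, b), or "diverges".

J is separable, so gradient descent decouples: a follows -∂J/∂a, b follows -∂J/∂b.
∂J/∂a = -36(a - 2)(a + 3)(a + 4); at a=0 this is 864, so a decreases.
∂J/∂b = -6(b - 4)(b - 1); at b=-1 this is -60, so b increases.
a converges to its nearest critical value -3 (a local min of the a-part); b converges to 1. The iterate converges to (-3, 1).

(-3, 1)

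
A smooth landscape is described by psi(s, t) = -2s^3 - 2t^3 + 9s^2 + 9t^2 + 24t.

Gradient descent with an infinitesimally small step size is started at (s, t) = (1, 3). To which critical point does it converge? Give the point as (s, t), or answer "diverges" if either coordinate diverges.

(0, -1)

psi is separable, so gradient descent decouples: s follows -∂psi/∂s, t follows -∂psi/∂t.
∂psi/∂s = -6s(s - 3); at s=1 this is 12, so s decreases.
∂psi/∂t = -6(t - 4)(t + 1); at t=3 this is 24, so t decreases.
s converges to its nearest critical value 0 (a local min of the s-part); t converges to -1. The iterate converges to (0, -1).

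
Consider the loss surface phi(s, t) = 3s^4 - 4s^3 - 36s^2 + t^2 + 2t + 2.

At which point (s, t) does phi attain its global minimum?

phi(s,t) separates as P(s) + Q(t) + 2, so its minimum is min P + min Q + 2.
P'(s) = 12s(s - 3)(s + 2) vanishes at s ∈ {-2, 0, 3}; Q'(t) = 2(t + 1) vanishes at t ∈ {-1}.
Local minima of P (where P''>0): P(-2)=-64, P(3)=-189. Local minima of Q: Q(-1)=-1.
So the global minimum of phi is P(3) + Q(-1) + 2 = -189 − 1 + 2 = -188, attained at (3, -1).

(3, -1)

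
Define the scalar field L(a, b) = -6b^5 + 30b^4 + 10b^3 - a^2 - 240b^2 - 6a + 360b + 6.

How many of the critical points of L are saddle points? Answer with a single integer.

L separates as a function of a plus a function of b, so ∇L=0 decouples.
∂L/∂a = -2(a + 3) = 0 at a ∈ {-3}; ∂L/∂b = -30(b - 3)(b - 2)(b - 1)(b + 2) = 0 at b ∈ {-2, 1, 2, 3}.
The Hessian is diagonal: diag(L_aa, L_bb). Second derivatives: L_aa(-3)=-2; L_bb(-2)=1800, L_bb(1)=-180, L_bb(2)=120, L_bb(3)=-300.
Saddle points occur where the two diagonal entries have opposite signs: (-3, -2), (-3, 2). Count: 2.

2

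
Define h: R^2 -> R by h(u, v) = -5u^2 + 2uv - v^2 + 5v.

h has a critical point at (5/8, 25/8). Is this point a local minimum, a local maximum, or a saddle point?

The Hessian of h is constant: H = [[-10, 2], [2, -2]].
det(H) = (-10)·(-2) − 2² = 16.
det(H) > 0 and tr(H) = -12 < 0, so H is negative definite and the point is a local maximum.

local maximum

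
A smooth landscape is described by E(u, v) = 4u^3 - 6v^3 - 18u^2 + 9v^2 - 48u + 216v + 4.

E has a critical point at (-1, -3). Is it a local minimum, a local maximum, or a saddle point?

saddle point

The mixed partial ∂²E/∂u∂v is 0, so the Hessian at any point is diag(E_uu, E_vv) = diag(12(2u - 3), 18(-2v + 1)).
At (-1, -3): H = diag(-60, 126).
The eigenvalues have opposite signs, so H is indefinite: a saddle point.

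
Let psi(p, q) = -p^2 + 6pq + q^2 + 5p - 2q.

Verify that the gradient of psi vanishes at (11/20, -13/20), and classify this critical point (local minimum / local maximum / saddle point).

saddle point

∇psi = (-2p + 6q + 5, 6p + 2q - 2); substituting (11/20, -13/20) gives ∇psi = (0, 0), so (11/20, -13/20) is indeed a critical point.
The Hessian of psi is constant: H = [[-2, 6], [6, 2]].
det(H) = (-2)·2 − 6² = -40.
Since det(H) < 0, H is indefinite and the critical point is a saddle point.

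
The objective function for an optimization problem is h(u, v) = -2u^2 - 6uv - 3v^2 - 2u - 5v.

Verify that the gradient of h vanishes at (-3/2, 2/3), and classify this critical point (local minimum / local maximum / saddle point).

saddle point

∇h = (-4u - 6v - 2, -6u - 6v - 5); substituting (-3/2, 2/3) gives ∇h = (0, 0), so (-3/2, 2/3) is indeed a critical point.
The Hessian of h is constant: H = [[-4, -6], [-6, -6]].
det(H) = (-4)·(-6) − (-6)² = -12.
Since det(H) < 0, H is indefinite and the critical point is a saddle point.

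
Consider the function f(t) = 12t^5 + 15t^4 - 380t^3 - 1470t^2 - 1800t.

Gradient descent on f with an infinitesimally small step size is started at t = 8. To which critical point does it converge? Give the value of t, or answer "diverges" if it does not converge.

f'(t) = 60(t - 5)(t + 1)(t + 2)(t + 3), so f'(8) = 178200.
Gradient descent moves in the -f' direction, i.e. t is decreasing.
The nearest critical point in that direction is t = 5, where f'' = 20160 > 0 (a local minimum). The iterate converges there.

5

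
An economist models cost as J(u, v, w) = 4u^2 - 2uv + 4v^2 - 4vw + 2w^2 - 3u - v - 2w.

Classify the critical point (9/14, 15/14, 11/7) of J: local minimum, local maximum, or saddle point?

local minimum

The Hessian is constant: H = [[8, -2, 0], [-2, 8, -4], [0, -4, 4]].
Leading principal minors: Δ₁ = 8, Δ₂ = 60, Δ₃ = 112.
All leading minors are positive, so H is positive definite: a local minimum.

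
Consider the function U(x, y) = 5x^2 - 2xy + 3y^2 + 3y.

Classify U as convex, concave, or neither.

U is quadratic, so its Hessian is the constant matrix H = [[10, -2], [-2, 6]].
det(H) = 56, tr(H) = 16.
det(H) > 0 and tr(H) > 0, so H is positive definite everywhere: convex.

convex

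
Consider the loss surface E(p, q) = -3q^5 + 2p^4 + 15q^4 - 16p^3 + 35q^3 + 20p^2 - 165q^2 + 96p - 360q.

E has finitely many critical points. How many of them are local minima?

E separates as a function of p plus a function of q, so ∇E=0 decouples.
∂E/∂p = 8(p - 4)(p - 3)(p + 1) = 0 at p ∈ {-1, 3, 4}; ∂E/∂q = -15(q - 4)(q - 3)(q + 1)(q + 2) = 0 at q ∈ {-2, -1, 3, 4}.
The Hessian is diagonal: diag(E_pp, E_qq). Second derivatives: E_pp(-1)=160, E_pp(3)=-32, E_pp(4)=40; E_qq(-2)=450, E_qq(-1)=-300, E_qq(3)=300, E_qq(4)=-450.
Local minima occur where both diagonal entries positive: (-1, -2), (-1, 3), (4, -2), (4, 3). Count: 4.

4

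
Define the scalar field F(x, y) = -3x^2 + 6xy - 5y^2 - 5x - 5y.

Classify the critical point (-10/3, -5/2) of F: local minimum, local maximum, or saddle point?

The Hessian of F is constant: H = [[-6, 6], [6, -10]].
det(H) = (-6)·(-10) − 6² = 24.
det(H) > 0 and tr(H) = -16 < 0, so H is negative definite and the point is a local maximum.

local maximum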